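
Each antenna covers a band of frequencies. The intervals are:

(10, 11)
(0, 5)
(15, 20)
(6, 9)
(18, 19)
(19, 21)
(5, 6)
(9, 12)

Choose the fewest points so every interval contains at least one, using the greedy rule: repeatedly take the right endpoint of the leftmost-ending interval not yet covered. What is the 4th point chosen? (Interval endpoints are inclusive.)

Process intervals by earliest right end; each time one isn't hit yet, stab at its right endpoint.
Sorted: [0,5] [5,6] [6,9] [10,11] [9,12] [18,19] [15,20] [19,21]
{[0,5],[5,6]} hit by 5; {[6,9]} hit by 9; {[10,11],[9,12]} hit by 11; {[18,19],[15,20],[19,21]} hit by 19.
Points: 5, 9, 11, 19 (4 total).

19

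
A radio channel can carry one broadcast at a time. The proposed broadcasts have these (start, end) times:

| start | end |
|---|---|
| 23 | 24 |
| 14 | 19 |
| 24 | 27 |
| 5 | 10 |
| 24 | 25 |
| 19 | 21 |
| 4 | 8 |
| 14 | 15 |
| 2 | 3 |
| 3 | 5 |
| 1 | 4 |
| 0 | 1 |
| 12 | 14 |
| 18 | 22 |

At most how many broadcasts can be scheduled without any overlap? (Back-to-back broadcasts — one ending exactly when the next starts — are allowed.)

9

Greedy by earliest finish: after sorting by end time, pick each interval compatible with the last pick.
Sorted by end: (0,1)  (2,3)  (1,4)  (3,5)  (4,8)  (5,10)  (12,14)  (14,15)  (14,19)  (19,21)  (18,22)  (23,24)  (24,25)  (24,27)
take (0,1); take (2,3); take (3,5); take (5,10); take (12,14); take (14,15); skip (14,19); take (19,21); take (23,24); take (24,25).
Selected 9 broadcasts.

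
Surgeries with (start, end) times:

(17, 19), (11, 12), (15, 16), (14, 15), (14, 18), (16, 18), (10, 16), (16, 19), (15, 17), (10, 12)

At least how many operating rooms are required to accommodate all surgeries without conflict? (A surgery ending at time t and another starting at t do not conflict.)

4

The answer is the maximum number of intervals overlapping at any instant.
Events (time:±→running): 10:+→1 10:+→2 11:+→3 12:-→2 12:-→1 14:+→2 14:+→3 15:-→2 15:+→3 15:+→4 … peak 4.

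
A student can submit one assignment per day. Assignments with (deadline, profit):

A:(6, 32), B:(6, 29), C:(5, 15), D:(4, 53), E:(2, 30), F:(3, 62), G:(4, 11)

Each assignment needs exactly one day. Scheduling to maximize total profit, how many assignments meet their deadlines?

Take jobs in profit order; each goes to the latest open slot no later than its deadline.
Profit order: F=62 D=53 A=32 E=30 B=29 C=15 G=11
Assign: F→slot 3, D→slot 4, A→slot 6, E→slot 2, B→slot 5, C→slot 1, G skipped.
Slots: [1:C] [2:E] [3:F] [4:D] [5:B] [6:A]
6 of 7 scheduled.

6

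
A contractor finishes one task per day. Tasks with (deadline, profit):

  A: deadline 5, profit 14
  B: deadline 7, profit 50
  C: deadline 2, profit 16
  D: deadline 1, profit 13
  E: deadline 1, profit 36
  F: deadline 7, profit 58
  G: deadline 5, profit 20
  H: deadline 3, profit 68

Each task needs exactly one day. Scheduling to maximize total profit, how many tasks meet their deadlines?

Take jobs in profit order; each goes to the latest open slot no later than its deadline.
By profit: H(d3,68), F(d7,58), B(d7,50), E(d1,36), G(d5,20), C(d2,16), A(d5,14), D(d1,13)
H→slot 3; F→slot 7; B→slot 6; E→slot 1; G→slot 5; C→slot 2; A→slot 4; D skipped.
7 of 8 scheduled.

7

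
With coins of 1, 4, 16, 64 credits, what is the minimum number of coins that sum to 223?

10

Greedy: take as many of the largest coin as possible, then repeat with the remainder.
223 − 3×64→31 − 1×16→15 − 3×4→3 − 3×1→0
Total coins = 3 + 1 + 3 + 3 = 10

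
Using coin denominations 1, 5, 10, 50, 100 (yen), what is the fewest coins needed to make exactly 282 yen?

282 − 2×100→82 − 1×50→32 − 3×10→2 − 2×1→0
Total coins = 2 + 1 + 3 + 2 = 8

8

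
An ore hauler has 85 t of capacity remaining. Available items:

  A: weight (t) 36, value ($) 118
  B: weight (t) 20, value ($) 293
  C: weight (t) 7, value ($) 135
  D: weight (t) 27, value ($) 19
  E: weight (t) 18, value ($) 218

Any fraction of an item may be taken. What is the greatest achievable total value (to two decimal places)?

766.81

Greedy by value/weight ratio, highest first.
Order: C (135/7=19.29) > B (293/20=14.65) > E (218/18=12.11) > A (118/36=3.28) > D (19/27=0.70)
Fill: take C (7 @ 135) → take B (20 @ 293) → take E (18 @ 218) → take A (36 @ 118) → take 4/27 of D → 2.81; 85/85 used.
Total value = 766.81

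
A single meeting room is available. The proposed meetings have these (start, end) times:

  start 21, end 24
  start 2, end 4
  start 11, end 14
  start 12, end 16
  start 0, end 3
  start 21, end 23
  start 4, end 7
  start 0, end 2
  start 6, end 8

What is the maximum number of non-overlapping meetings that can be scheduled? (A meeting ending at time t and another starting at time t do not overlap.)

Sort by end time and greedily take each interval whose start is ≥ the last chosen end.
By end time: (0,2), (0,3), (2,4), (4,7), (6,8), (11,14), (12,16), (21,23), (21,24).
Pick (0,2); next start ≥ 2 → (2,4); next start ≥ 4 → (4,7); next start ≥ 7 → (11,14); next start ≥ 14 → (21,23).
Selected 5 meetings.

5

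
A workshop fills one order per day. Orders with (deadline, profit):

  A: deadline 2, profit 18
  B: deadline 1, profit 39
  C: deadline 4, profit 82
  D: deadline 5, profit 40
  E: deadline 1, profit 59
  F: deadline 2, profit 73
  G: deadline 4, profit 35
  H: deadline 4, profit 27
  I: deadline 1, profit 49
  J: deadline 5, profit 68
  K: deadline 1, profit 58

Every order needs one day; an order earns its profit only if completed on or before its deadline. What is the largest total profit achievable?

Sort by profit descending; place each in the latest free slot ≤ its deadline.
By profit: C(d4,82), F(d2,73), J(d5,68), E(d1,59), K(d1,58), I(d1,49), D(d5,40), B(d1,39), G(d4,35), H(d4,27), A(d2,18)
C→slot 4; F→slot 2; J→slot 5; E→slot 1; K skipped; I skipped; D→slot 3; B skipped; G skipped; H skipped; A skipped.
Profit = 59 + 73 + 40 + 82 + 68 = 322

322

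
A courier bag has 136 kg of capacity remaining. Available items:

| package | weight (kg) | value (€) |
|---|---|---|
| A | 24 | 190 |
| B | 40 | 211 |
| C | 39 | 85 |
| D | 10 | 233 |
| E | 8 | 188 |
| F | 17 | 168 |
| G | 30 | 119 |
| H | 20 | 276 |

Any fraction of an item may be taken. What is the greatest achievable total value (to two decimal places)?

1333.43

Sort by value per unit weight and fill in that order.
Order: E (188/8=23.50) > D (233/10=23.30) > H (276/20=13.80) > F (168/17=9.88) > A (190/24=7.92) > B (211/40=5.28) > G (119/30=3.97) > C (85/39=2.18)
Fill: take E (8 @ 188) → take D (10 @ 233) → take H (20 @ 276) → take F (17 @ 168) → take A (24 @ 190) → take B (40 @ 211) → take 17/30 of G → 67.43; 136/136 used.
Total value = 1333.43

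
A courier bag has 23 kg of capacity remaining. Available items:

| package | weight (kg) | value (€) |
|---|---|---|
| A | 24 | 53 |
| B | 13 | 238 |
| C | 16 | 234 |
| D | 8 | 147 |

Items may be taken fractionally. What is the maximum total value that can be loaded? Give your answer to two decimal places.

414.25

Greedy by value/weight ratio, highest first.
Order: D (147/8=18.38) > B (238/13=18.31) > C (234/16=14.62) > A (53/24=2.21)
Fill: take D (8 @ 147) → take B (13 @ 238) → take 2/16 of C → 29.25; 23/23 used.
Total value = 414.25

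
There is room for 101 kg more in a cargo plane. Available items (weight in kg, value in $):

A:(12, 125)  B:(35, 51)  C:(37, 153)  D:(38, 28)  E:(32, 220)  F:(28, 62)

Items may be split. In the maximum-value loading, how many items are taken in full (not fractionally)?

Ratios (sorted): A 10.42, E 6.88, C 4.14, F 2.21, B 1.46, D 0.74
take A (12 @ 125); take E (32 @ 220); take C (37 @ 153); take 20/28 of F → 44.29. Capacity used 101/101.
3 item(s) taken whole; one partial (take 20/28 of F).

3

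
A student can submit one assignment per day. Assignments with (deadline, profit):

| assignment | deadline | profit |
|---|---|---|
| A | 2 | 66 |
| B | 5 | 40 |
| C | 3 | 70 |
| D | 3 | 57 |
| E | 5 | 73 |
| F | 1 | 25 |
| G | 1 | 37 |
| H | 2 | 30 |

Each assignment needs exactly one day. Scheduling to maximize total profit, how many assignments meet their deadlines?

5

Profit order: E=73 C=70 A=66 D=57 B=40 G=37 H=30 F=25
Assign: E→slot 5, C→slot 3, A→slot 2, D→slot 1, B→slot 4, G skipped, H skipped, F skipped.
Slots: [1:D] [2:A] [3:C] [4:B] [5:E]
5 of 8 scheduled.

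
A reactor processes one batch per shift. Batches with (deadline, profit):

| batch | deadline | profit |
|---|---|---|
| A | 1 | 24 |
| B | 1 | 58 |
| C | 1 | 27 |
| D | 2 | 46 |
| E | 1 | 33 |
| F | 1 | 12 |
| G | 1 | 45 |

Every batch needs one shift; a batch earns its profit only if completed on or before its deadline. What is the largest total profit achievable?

104

Sort by profit descending; place each in the latest free slot ≤ its deadline.
Profit order: B=58 D=46 G=45 E=33 C=27 A=24 F=12
Assign: B→slot 1, D→slot 2, G skipped, E skipped, C skipped, A skipped, F skipped.
Slots: [1:B] [2:D]
Profit = 58 + 46 = 104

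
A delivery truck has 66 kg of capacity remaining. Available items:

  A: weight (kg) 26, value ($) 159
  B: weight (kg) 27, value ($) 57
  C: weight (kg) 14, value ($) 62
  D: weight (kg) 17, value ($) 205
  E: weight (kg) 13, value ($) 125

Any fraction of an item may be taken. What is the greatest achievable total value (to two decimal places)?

533.29

Sort by value per unit weight and fill in that order.
Order: D (205/17=12.06) > E (125/13=9.62) > A (159/26=6.12) > C (62/14=4.43) > B (57/27=2.11)
Fill: take D (17 @ 205) → take E (13 @ 125) → take A (26 @ 159) → take 10/14 of C → 44.29; 66/66 used.
Total value = 533.29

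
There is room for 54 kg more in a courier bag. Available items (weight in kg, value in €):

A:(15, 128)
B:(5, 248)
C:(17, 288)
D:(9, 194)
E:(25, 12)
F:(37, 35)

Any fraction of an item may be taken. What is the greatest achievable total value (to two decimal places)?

865.57

Ratios (sorted): B 49.60, D 21.56, C 16.94, A 8.53, F 0.95, E 0.48
take B (5 @ 248); take D (9 @ 194); take C (17 @ 288); take A (15 @ 128); take 8/37 of F → 7.57. Capacity used 54/54.
Total value = 865.57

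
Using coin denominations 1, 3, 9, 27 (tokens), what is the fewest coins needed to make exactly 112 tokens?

112 = 4×27 + 1×3 + 1×1
Total coins = 4 + 1 + 1 = 6

6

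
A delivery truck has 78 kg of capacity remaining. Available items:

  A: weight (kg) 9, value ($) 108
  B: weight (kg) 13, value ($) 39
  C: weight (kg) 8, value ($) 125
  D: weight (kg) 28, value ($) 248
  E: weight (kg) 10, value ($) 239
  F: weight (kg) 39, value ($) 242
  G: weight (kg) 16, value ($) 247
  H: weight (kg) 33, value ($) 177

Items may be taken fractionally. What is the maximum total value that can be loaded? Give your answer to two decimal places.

1010.44

Order: E (239/10=23.90) > C (125/8=15.62) > G (247/16=15.44) > A (108/9=12.00) > D (248/28=8.86) > F (242/39=6.21) > H (177/33=5.36) > B (39/13=3.00)
Fill: take E (10 @ 239) → take C (8 @ 125) → take G (16 @ 247) → take A (9 @ 108) → take D (28 @ 248) → take 7/39 of F → 43.44; 78/78 used.
Total value = 1010.44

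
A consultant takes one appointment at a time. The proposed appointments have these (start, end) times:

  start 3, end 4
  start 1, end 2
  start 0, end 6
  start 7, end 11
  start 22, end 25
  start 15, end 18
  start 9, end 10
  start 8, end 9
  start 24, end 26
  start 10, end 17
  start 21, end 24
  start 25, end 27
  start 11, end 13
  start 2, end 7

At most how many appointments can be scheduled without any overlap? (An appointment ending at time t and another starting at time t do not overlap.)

By end time: (1,2), (3,4), (0,6), (2,7), (8,9), (9,10), (7,11), (11,13), (10,17), (15,18), (21,24), (22,25), (24,26), (25,27).
Pick (1,2); next start ≥ 2 → (3,4); next start ≥ 4 → (8,9); next start ≥ 9 → (9,10); next start ≥ 10 → (11,13); next start ≥ 13 → (15,18); next start ≥ 18 → (21,24); next start ≥ 24 → (24,26).
Selected 8 appointments.

8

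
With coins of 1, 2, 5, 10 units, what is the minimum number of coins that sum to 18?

4

Greedy: take as many of the largest coin as possible, then repeat with the remainder.
18 − 1×10→8 − 1×5→3 − 1×2→1 − 1×1→0
Total coins = 1 + 1 + 1 + 1 = 4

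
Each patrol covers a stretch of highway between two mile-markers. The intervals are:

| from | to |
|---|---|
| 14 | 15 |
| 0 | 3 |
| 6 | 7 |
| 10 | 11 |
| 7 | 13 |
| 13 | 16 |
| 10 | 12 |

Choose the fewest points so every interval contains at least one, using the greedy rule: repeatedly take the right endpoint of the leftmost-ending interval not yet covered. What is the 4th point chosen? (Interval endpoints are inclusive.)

Sort by right endpoint; whenever an interval is uncovered, place a point at its right end.
By right end: [0,3]  [6,7]  [10,11]  [10,12]  [7,13]  [14,15]  [13,16]
[0,3] uncovered → point at 3; [6,7] uncovered → point at 7; [10,11] uncovered → point at 11; [14,15] uncovered → point at 15.
Points: 3, 7, 11, 15 (4 total).

15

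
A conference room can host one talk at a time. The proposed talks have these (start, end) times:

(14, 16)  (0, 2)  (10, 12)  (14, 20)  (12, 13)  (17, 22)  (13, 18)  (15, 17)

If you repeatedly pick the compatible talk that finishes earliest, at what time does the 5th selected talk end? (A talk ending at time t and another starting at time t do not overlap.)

22

Order by finish time; keep every interval that doesn't clash with the previous kept one.
Sorted by end: (0,2)  (10,12)  (12,13)  (14,16)  (15,17)  (13,18)  (14,20)  (17,22)
take (0,2); take (10,12); take (12,13); take (14,16); take (17,22).
Selected: (0,2) (10,12) (12,13) (14,16) (17,22)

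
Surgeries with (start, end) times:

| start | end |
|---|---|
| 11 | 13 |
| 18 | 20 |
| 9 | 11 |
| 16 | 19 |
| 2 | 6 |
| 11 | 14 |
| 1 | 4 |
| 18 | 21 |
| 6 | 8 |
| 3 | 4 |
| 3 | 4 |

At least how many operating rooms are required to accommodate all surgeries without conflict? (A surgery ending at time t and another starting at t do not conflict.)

4

Count concurrent intervals with a sweep; the peak is the room count.
Events (time:±→running): 1:+→1 2:+→2 3:+→3 3:+→4 … peak 4.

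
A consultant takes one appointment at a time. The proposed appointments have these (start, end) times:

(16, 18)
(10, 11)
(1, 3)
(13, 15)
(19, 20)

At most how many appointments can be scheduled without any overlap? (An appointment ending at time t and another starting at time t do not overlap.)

Sort by end time and greedily take each interval whose start is ≥ the last chosen end.
Sorted by end: (1,3)  (10,11)  (13,15)  (16,18)  (19,20)
take (1,3); take (10,11); take (13,15); take (16,18); take (19,20).
Selected 5 appointments.

5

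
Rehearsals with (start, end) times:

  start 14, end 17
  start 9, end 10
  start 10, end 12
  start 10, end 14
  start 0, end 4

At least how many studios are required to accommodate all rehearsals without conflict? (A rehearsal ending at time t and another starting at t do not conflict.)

Events (time:±→running): 0:+→1 4:-→0 9:+→1 10:-→0 10:+→1 10:+→2 … peak 2.

2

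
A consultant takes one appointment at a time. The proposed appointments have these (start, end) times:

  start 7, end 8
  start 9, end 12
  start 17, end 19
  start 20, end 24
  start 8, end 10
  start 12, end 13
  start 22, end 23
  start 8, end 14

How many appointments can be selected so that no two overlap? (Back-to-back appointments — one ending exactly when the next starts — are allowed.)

5

Greedy by earliest finish: after sorting by end time, pick each interval compatible with the last pick.
Sorted by end: (7,8)  (8,10)  (9,12)  (12,13)  (8,14)  (17,19)  (22,23)  (20,24)
take (7,8); take (8,10); take (12,13); take (17,19); take (22,23); skip (20,24).
Selected 5 appointments.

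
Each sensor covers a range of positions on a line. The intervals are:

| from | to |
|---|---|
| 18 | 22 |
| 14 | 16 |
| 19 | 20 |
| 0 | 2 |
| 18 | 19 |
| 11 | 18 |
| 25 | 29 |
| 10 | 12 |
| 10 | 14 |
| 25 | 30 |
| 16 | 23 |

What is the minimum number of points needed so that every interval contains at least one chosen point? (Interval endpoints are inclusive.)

5

Sorted: [0,2] [10,12] [10,14] [14,16] [11,18] [18,19] [19,20] [18,22] [16,23] [25,29] [25,30]
{[0,2]} hit by 2; {[10,12],[10,14]} hit by 12; {[14,16],[11,18]} hit by 16; {[18,19],[19,20],[18,22],[16,23]} hit by 19; {[25,29],[25,30]} hit by 29.
Points: 2, 12, 16, 19, 29 (5 total).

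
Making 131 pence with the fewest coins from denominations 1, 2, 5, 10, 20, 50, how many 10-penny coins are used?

1

Greedy: take as many of the largest coin as possible, then repeat with the remainder.
131 = 2×50 + 1×20 + 1×10 + 1×1
Count of 10: 1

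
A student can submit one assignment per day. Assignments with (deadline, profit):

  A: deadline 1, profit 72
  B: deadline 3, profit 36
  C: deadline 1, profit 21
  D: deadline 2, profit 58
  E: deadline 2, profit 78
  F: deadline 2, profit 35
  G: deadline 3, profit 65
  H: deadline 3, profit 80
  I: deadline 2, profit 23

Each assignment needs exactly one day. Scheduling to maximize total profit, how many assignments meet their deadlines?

3

Sort by profit descending; place each in the latest free slot ≤ its deadline.
By profit: H(d3,80), E(d2,78), A(d1,72), G(d3,65), D(d2,58), B(d3,36), F(d2,35), I(d2,23), C(d1,21)
H→slot 3; E→slot 2; A→slot 1; G skipped; D skipped; B skipped; F skipped; I skipped; C skipped.
3 of 9 scheduled.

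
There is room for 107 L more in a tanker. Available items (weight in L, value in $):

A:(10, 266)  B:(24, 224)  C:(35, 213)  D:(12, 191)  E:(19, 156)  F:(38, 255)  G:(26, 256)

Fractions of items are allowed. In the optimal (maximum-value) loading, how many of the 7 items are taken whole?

Greedy by value/weight ratio, highest first.
Ratios (sorted): A 26.60, D 15.92, G 9.85, B 9.33, E 8.21, F 6.71, C 6.09
take A (10 @ 266); take D (12 @ 191); take G (26 @ 256); take B (24 @ 224); take E (19 @ 156); take 16/38 of F → 107.37. Capacity used 107/107.
5 item(s) taken whole; one partial (take 16/38 of F).

5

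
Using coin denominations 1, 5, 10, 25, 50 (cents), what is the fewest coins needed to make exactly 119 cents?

Greedy: take as many of the largest coin as possible, then repeat with the remainder.
119 = 2×50 + 1×10 + 1×5 + 4×1
Total coins = 2 + 1 + 1 + 4 = 8

8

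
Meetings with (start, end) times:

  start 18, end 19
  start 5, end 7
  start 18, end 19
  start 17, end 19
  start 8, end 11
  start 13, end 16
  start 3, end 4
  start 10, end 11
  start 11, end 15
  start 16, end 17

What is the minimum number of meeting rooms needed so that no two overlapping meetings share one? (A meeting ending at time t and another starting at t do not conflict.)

3

Events (time:±→running): 3:+→1 4:-→0 5:+→1 7:-→0 8:+→1 10:+→2 11:-→1 11:-→0 11:+→1 13:+→2 15:-→1 16:-→0 16:+→1 17:-→0 17:+→1 18:+→2 18:+→3 … peak 3.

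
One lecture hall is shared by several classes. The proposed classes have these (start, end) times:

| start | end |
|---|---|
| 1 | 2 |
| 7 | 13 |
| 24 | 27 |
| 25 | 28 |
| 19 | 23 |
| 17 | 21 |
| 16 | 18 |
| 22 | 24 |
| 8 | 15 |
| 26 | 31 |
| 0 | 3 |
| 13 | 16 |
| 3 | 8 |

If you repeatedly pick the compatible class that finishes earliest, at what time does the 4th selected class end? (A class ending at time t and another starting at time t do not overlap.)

Sort by end time and greedily take each interval whose start is ≥ the last chosen end.
Sorted by end: (1,2)  (0,3)  (3,8)  (7,13)  (8,15)  (13,16)  (16,18)  (17,21)  (19,23)  (22,24)  (24,27)  (25,28)  (26,31)
take (1,2); take (3,8); take (8,15); take (16,18); take (19,23); skip (22,24); take (24,27).
Selected: (1,2) (3,8) (8,15) (16,18) (19,23) (24,27)

18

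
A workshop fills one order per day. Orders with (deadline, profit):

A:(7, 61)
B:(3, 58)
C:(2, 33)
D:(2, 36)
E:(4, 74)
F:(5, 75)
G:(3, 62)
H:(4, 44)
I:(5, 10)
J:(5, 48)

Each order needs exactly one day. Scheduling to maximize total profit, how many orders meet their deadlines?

Sort by profit descending; place each in the latest free slot ≤ its deadline.
By profit: F(d5,75), E(d4,74), G(d3,62), A(d7,61), B(d3,58), J(d5,48), H(d4,44), D(d2,36), C(d2,33), I(d5,10)
F→slot 5; E→slot 4; G→slot 3; A→slot 7; B→slot 2; J→slot 1; H skipped; D skipped; C skipped; I skipped.
6 of 10 scheduled.

6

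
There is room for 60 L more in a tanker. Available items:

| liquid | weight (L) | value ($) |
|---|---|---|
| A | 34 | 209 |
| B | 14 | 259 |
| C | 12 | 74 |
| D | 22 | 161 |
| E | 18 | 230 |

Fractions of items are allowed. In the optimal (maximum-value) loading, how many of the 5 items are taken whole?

Greedy by value/weight ratio, highest first.
Order: B (259/14=18.50) > E (230/18=12.78) > D (161/22=7.32) > C (74/12=6.17) > A (209/34=6.15)
Fill: take B (14 @ 259) → take E (18 @ 230) → take D (22 @ 161) → take 6/12 of C → 37.00; 60/60 used.
3 item(s) taken whole; one partial (take 6/12 of C).

3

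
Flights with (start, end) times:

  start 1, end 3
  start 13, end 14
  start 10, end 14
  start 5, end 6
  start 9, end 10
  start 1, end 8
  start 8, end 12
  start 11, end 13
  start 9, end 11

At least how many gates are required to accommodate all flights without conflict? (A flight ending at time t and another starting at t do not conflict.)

Events (time:±→running): 1:+→1 1:+→2 3:-→1 5:+→2 6:-→1 8:-→0 8:+→1 9:+→2 9:+→3 … peak 3.

3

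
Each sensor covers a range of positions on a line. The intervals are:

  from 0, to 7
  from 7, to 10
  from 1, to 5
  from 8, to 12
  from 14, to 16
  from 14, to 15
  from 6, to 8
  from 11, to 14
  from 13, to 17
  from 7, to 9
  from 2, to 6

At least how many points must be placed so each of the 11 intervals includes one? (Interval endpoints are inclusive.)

Sorted: [1,5] [2,6] [0,7] [6,8] [7,9] [7,10] [8,12] [11,14] [14,15] [14,16] [13,17]
{[1,5],[2,6],[0,7]} hit by 5; {[6,8],[7,9],[7,10],[8,12]} hit by 8; {[11,14],[14,15],[14,16],[13,17]} hit by 14.
Points: 5, 8, 14 (3 total).

3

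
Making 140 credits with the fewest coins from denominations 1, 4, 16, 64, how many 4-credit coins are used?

3

140 = 2×64 + 3×4
Count of 4: 3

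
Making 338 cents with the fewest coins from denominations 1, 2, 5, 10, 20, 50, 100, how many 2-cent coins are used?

1

338 = 3×100 + 1×20 + 1×10 + 1×5 + 1×2 + 1×1
Count of 2: 1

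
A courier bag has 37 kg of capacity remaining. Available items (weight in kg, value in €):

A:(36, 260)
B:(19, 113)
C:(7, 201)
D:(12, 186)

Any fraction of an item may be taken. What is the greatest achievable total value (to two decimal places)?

Greedy by value/weight ratio, highest first.
Ratios (sorted): C 28.71, D 15.50, A 7.22, B 5.95
take C (7 @ 201); take D (12 @ 186); take 18/36 of A → 130.00. Capacity used 37/37.
Total value = 517.00

517.00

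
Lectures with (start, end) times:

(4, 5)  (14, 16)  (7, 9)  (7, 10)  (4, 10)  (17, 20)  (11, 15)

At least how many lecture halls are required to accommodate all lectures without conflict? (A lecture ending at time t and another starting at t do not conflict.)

The answer is the maximum number of intervals overlapping at any instant.
Events (time:±→running): 4:+→1 4:+→2 5:-→1 7:+→2 7:+→3 … peak 3.

3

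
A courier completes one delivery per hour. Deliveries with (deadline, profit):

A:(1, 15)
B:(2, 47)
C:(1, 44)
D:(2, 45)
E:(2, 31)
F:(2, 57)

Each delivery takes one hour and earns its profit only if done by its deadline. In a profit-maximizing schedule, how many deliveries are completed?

Sort by profit descending; place each in the latest free slot ≤ its deadline.
By profit: F(d2,57), B(d2,47), D(d2,45), C(d1,44), E(d2,31), A(d1,15)
F→slot 2; B→slot 1; D skipped; C skipped; E skipped; A skipped.
2 of 6 scheduled.

2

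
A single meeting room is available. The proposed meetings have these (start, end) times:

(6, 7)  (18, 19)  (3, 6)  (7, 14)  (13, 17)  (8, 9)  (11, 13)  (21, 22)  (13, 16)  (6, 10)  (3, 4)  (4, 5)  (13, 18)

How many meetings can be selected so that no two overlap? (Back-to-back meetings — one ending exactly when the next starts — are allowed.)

Sort by end time and greedily take each interval whose start is ≥ the last chosen end.
Sorted by end: (3,4)  (4,5)  (3,6)  (6,7)  (8,9)  (6,10)  (11,13)  (7,14)  (13,16)  (13,17)  (13,18)  (18,19)  (21,22)
take (3,4); take (4,5); skip (3,6); take (6,7); take (8,9); take (11,13); skip (7,14); take (13,16); take (18,19); take (21,22).
Selected 8 meetings.

8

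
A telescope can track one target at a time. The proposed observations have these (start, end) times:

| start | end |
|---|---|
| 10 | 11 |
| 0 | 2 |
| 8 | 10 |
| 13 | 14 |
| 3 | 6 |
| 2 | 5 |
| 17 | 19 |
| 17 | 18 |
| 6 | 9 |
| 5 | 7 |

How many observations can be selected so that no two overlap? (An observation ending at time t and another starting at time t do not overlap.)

Sorted by end: (0,2)  (2,5)  (3,6)  (5,7)  (6,9)  (8,10)  (10,11)  (13,14)  (17,18)  (17,19)
take (0,2); take (2,5); take (5,7); skip (6,9); take (8,10); take (10,11); take (13,14); take (17,18).
Selected 7 observations.

7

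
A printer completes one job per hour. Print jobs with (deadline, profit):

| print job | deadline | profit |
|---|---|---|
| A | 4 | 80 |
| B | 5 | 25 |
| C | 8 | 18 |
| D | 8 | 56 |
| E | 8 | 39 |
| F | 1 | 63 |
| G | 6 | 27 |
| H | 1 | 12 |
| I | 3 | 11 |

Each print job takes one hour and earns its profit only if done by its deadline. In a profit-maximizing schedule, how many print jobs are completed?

8

Sort by profit descending; place each in the latest free slot ≤ its deadline.
Profit order: A=80 F=63 D=56 E=39 G=27 B=25 C=18 H=12 I=11
Assign: A→slot 4, F→slot 1, D→slot 8, E→slot 7, G→slot 6, B→slot 5, C→slot 3, H skipped, I→slot 2.
Slots: [1:F] [2:I] [3:C] [4:A] [5:B] [6:G] [7:E] [8:D]
8 of 9 scheduled.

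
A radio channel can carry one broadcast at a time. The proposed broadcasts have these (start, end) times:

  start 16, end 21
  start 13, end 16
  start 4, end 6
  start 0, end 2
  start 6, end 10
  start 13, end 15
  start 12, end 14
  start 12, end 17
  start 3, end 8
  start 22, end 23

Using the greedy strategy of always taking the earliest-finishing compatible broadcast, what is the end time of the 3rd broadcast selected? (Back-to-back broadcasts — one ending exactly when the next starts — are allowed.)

10

Sorted by end: (0,2)  (4,6)  (3,8)  (6,10)  (12,14)  (13,15)  (13,16)  (12,17)  (16,21)  (22,23)
take (0,2); take (4,6); take (6,10); take (12,14); skip (13,16); skip (12,17); take (16,21); take (22,23).
Selected: (0,2) (4,6) (6,10) (12,14) (16,21) (22,23)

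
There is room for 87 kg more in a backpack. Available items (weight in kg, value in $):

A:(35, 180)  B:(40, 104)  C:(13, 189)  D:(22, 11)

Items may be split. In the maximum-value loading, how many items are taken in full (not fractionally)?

2

Greedy by value/weight ratio, highest first.
Order: C (189/13=14.54) > A (180/35=5.14) > B (104/40=2.60) > D (11/22=0.50)
Fill: take C (13 @ 189) → take A (35 @ 180) → take 39/40 of B → 101.40; 87/87 used.
2 item(s) taken whole; one partial (take 39/40 of B).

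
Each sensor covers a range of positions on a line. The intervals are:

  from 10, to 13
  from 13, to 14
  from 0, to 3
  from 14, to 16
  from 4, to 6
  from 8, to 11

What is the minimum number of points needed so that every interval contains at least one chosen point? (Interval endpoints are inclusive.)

Process intervals by earliest right end; each time one isn't hit yet, stab at its right endpoint.
By right end: [0,3]  [4,6]  [8,11]  [10,13]  [13,14]  [14,16]
[0,3] uncovered → point at 3; [4,6] uncovered → point at 6; [8,11] uncovered → point at 11; [13,14] uncovered → point at 14.
Points: 3, 6, 11, 14 (4 total).

4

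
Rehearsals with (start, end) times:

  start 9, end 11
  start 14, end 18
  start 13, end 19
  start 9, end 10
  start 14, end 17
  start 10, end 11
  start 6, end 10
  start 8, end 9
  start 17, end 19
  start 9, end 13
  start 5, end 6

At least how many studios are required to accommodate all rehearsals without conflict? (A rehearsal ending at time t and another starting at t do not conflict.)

4

starts: [5, 6, 8, 9, 9, 9, 10, 13, 14, 14, 17]
ends:   [6, 9, 10, 10, 11, 11, 13, 17, 18, 19, 19]
s5→1 e6→0 s6→1 s8→2 e9→1 s9→2 s9→3 s9→4  — peak 4.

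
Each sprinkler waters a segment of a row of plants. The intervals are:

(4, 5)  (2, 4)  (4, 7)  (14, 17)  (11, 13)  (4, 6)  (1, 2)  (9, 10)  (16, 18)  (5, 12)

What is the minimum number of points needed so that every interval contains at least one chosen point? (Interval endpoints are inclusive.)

By right end: [1,2]  [2,4]  [4,5]  [4,6]  [4,7]  [9,10]  [5,12]  [11,13]  [14,17]  [16,18]
[1,2] uncovered → point at 2; [4,5] uncovered → point at 5; [9,10] uncovered → point at 10; [11,13] uncovered → point at 13; [14,17] uncovered → point at 17.
Points: 2, 5, 10, 13, 17 (5 total).

5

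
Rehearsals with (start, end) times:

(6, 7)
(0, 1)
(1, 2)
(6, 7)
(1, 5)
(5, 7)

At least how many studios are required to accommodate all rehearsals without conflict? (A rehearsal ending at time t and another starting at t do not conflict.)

The answer is the maximum number of intervals overlapping at any instant.
Events (time:±→running): 0:+→1 1:-→0 1:+→1 1:+→2 2:-→1 5:-→0 5:+→1 6:+→2 6:+→3 … peak 3.

3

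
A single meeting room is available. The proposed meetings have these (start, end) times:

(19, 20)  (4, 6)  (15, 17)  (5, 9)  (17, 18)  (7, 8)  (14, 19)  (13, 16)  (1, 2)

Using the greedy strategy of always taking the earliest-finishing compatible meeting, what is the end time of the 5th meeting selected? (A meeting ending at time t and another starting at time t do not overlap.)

Sorted by end: (1,2)  (4,6)  (7,8)  (5,9)  (13,16)  (15,17)  (17,18)  (14,19)  (19,20)
take (1,2); take (4,6); take (7,8); take (13,16); skip (15,17); take (17,18); skip (14,19); take (19,20).
Selected: (1,2) (4,6) (7,8) (13,16) (17,18) (19,20)

18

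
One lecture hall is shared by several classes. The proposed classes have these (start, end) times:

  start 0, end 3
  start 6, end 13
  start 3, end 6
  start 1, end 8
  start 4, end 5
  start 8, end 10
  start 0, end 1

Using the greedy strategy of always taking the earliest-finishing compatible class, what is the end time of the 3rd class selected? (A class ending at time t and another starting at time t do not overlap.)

By end time: (0,1), (0,3), (4,5), (3,6), (1,8), (8,10), (6,13).
Pick (0,1); next start ≥ 1 → (4,5); next start ≥ 5 → (8,10).
Selected: (0,1) (4,5) (8,10)

10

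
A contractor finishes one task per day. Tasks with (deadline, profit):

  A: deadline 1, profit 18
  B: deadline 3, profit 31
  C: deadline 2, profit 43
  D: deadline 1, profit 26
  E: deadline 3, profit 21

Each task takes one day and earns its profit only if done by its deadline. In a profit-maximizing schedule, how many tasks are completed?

3

Sort by profit descending; place each in the latest free slot ≤ its deadline.
Profit order: C=43 B=31 D=26 E=21 A=18
Assign: C→slot 2, B→slot 3, D→slot 1, E skipped, A skipped.
Slots: [1:D] [2:C] [3:B]
3 of 5 scheduled.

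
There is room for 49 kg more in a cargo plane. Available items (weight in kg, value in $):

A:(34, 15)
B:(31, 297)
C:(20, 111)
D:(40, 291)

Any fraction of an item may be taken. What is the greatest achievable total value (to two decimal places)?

427.95

Ratios (sorted): B 9.58, D 7.28, C 5.55, A 0.44
take B (31 @ 297); take 18/40 of D → 130.95. Capacity used 49/49.
Total value = 427.95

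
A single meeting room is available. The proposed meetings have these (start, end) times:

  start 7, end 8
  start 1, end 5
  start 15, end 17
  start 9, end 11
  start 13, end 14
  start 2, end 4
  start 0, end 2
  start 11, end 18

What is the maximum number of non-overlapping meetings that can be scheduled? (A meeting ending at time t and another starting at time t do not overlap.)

6

Order by finish time; keep every interval that doesn't clash with the previous kept one.
Sorted by end: (0,2)  (2,4)  (1,5)  (7,8)  (9,11)  (13,14)  (15,17)  (11,18)
take (0,2); take (2,4); skip (1,5); take (7,8); take (9,11); take (13,14); take (15,17).
Selected 6 meetings.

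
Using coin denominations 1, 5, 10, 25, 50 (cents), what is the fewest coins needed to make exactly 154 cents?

Use the largest denomination that fits, subtract, and repeat.
154 − 3×50→4 − 4×1→0
Total coins = 3 + 4 = 7

7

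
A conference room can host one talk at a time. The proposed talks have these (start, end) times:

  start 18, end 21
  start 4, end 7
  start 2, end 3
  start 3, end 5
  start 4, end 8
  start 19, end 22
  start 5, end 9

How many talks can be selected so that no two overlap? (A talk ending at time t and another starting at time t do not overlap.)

Order by finish time; keep every interval that doesn't clash with the previous kept one.
Sorted by end: (2,3)  (3,5)  (4,7)  (4,8)  (5,9)  (18,21)  (19,22)
take (2,3); take (3,5); skip (4,8); take (5,9); take (18,21).
Selected 4 talks.

4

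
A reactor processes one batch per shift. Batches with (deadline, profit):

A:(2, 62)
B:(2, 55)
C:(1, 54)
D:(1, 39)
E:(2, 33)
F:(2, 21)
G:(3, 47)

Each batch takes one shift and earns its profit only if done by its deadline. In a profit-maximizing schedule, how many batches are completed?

Take jobs in profit order; each goes to the latest open slot no later than its deadline.
Profit order: A=62 B=55 C=54 G=47 D=39 E=33 F=21
Assign: A→slot 2, B→slot 1, C skipped, G→slot 3, D skipped, E skipped, F skipped.
Slots: [1:B] [2:A] [3:G]
3 of 7 scheduled.

3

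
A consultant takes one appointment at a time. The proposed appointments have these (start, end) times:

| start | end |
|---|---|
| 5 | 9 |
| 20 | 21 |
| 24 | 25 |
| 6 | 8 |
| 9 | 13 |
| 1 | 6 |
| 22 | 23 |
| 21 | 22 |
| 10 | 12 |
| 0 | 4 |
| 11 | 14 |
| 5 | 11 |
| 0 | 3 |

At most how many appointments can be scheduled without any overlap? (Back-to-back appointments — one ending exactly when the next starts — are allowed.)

7

By end time: (0,3), (0,4), (1,6), (6,8), (5,9), (5,11), (10,12), (9,13), (11,14), (20,21), (21,22), (22,23), (24,25).
Pick (0,3); next start ≥ 3 → (6,8); next start ≥ 8 → (10,12); next start ≥ 12 → (20,21); next start ≥ 21 → (21,22); next start ≥ 22 → (22,23); next start ≥ 23 → (24,25).
Selected 7 appointments.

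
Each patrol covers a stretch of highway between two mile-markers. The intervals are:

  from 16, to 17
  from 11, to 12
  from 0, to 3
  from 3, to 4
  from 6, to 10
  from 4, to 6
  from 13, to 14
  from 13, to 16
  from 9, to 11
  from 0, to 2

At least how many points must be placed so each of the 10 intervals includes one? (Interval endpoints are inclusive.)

Process intervals by earliest right end; each time one isn't hit yet, stab at its right endpoint.
By right end: [0,2]  [0,3]  [3,4]  [4,6]  [6,10]  [9,11]  [11,12]  [13,14]  [13,16]  [16,17]
[0,2] uncovered → point at 2; [3,4] uncovered → point at 4; [6,10] uncovered → point at 10; [11,12] uncovered → point at 12; [13,14] uncovered → point at 14; [16,17] uncovered → point at 17.
Points: 2, 4, 10, 12, 14, 17 (6 total).

6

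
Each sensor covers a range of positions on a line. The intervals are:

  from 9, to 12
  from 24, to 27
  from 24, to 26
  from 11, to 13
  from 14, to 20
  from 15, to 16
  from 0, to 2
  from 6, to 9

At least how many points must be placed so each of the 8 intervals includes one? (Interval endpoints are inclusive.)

5

Sort by right endpoint; whenever an interval is uncovered, place a point at its right end.
Sorted: [0,2] [6,9] [9,12] [11,13] [15,16] [14,20] [24,26] [24,27]
{[0,2]} hit by 2; {[6,9],[9,12]} hit by 9; {[11,13]} hit by 13; {[15,16],[14,20]} hit by 16; {[24,26],[24,27]} hit by 26.
Points: 2, 9, 13, 16, 26 (5 total).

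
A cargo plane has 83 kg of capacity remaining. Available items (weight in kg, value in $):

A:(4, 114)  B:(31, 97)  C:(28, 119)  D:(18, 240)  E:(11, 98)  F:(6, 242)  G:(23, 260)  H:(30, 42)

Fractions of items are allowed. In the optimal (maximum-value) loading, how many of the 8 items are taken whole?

5

Sort by value per unit weight and fill in that order.
Ratios (sorted): F 40.33, A 28.50, D 13.33, G 11.30, E 8.91, C 4.25, B 3.13, H 1.40
take F (6 @ 242); take A (4 @ 114); take D (18 @ 240); take G (23 @ 260); take E (11 @ 98); take 21/28 of C → 89.25. Capacity used 83/83.
5 item(s) taken whole; one partial (take 21/28 of C).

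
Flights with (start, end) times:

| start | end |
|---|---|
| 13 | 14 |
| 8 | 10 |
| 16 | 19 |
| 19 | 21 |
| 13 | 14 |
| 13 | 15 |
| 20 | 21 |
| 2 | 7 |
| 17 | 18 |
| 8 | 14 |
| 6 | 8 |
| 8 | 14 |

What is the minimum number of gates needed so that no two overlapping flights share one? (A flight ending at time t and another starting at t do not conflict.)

5

The answer is the maximum number of intervals overlapping at any instant.
starts: [2, 6, 8, 8, 8, 13, 13, 13, 16, 17, 19, 20]
ends:   [7, 8, 10, 14, 14, 14, 14, 15, 18, 19, 21, 21]
s2→1 s6→2 e7→1 e8→0 s8→1 s8→2 s8→3 e10→2 s13→3 s13→4 s13→5  — peak 5.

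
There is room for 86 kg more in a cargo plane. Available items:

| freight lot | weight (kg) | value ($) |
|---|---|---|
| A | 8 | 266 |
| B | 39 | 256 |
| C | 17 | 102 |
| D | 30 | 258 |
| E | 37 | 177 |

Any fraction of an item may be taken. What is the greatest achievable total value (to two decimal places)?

Sort by value per unit weight and fill in that order.
Order: A (266/8=33.25) > D (258/30=8.60) > B (256/39=6.56) > C (102/17=6.00) > E (177/37=4.78)
Fill: take A (8 @ 266) → take D (30 @ 258) → take B (39 @ 256) → take 9/17 of C → 54.00; 86/86 used.
Total value = 834.00

834.00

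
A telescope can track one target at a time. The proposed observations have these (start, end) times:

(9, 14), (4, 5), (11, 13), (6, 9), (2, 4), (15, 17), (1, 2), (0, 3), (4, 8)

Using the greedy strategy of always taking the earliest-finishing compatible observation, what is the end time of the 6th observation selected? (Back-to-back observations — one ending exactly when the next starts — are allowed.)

Sorted by end: (1,2)  (0,3)  (2,4)  (4,5)  (4,8)  (6,9)  (11,13)  (9,14)  (15,17)
take (1,2); take (2,4); take (4,5); skip (4,8); take (6,9); take (11,13); take (15,17).
Selected: (1,2) (2,4) (4,5) (6,9) (11,13) (15,17)

17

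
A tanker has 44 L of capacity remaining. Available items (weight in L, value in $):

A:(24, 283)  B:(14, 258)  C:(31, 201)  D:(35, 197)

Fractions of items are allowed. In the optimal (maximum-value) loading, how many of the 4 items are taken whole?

2

Sort by value per unit weight and fill in that order.
Ratios (sorted): B 18.43, A 11.79, C 6.48, D 5.63
take B (14 @ 258); take A (24 @ 283); take 6/31 of C → 38.90. Capacity used 44/44.
2 item(s) taken whole; one partial (take 6/31 of C).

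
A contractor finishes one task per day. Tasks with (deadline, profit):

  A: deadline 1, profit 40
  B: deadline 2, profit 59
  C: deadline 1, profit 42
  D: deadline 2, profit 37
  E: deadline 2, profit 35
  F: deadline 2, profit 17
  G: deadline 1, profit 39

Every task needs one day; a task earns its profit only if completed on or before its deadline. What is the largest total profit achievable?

101

Sort by profit descending; place each in the latest free slot ≤ its deadline.
By profit: B(d2,59), C(d1,42), A(d1,40), G(d1,39), D(d2,37), E(d2,35), F(d2,17)
B→slot 2; C→slot 1; A skipped; G skipped; D skipped; E skipped; F skipped.
Profit = 42 + 59 = 101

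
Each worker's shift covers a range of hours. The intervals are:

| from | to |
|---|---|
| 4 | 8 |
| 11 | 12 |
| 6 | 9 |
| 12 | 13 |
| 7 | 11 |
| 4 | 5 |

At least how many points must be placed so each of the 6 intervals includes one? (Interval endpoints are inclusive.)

3

Process intervals by earliest right end; each time one isn't hit yet, stab at its right endpoint.
Sorted: [4,5] [4,8] [6,9] [7,11] [11,12] [12,13]
{[4,5],[4,8]} hit by 5; {[6,9],[7,11]} hit by 9; {[11,12],[12,13]} hit by 12.
Points: 5, 9, 12 (3 total).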